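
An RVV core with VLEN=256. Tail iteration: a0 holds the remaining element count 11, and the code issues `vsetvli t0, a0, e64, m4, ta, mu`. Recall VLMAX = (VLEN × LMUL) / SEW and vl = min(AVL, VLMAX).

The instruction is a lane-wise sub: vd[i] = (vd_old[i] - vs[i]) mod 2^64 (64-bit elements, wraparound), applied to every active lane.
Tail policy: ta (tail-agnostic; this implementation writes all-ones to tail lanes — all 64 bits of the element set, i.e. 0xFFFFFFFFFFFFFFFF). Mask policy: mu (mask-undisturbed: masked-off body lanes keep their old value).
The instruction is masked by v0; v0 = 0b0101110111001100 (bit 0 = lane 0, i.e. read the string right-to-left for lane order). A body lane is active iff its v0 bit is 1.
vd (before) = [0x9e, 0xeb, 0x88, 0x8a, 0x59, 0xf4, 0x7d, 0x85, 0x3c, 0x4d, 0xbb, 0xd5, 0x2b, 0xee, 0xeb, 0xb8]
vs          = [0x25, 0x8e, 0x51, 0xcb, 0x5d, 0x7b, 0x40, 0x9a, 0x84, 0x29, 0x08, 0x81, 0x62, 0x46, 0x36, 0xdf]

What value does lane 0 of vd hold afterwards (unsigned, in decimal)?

vd[0] = 158

VLMAX = (256 × 4) / 64 = 16 lanes
vl = min(AVL, VLMAX) = min(11, 16) = 11
lane  0: mask-off/keep ⇒ 0x9e
lane  1: mask-off/keep ⇒ 0xeb
lane  2: sub(0x88,0x51) ⇒ 0x37
lane  3: sub(0x8a,0xcb) ⇒ 0xffffffffffffffbf
lane  4: mask-off/keep ⇒ 0x59
lane  5: mask-off/keep ⇒ 0xf4
lane  6: sub(0x7d,0x40) ⇒ 0x3d
lane  7: sub(0x85,0x9a) ⇒ 0xffffffffffffffeb
lane  8: sub(0x3c,0x84) ⇒ 0xffffffffffffffb8
lane  9: mask-off/keep ⇒ 0x4d
lane 10: sub(0xbb,0x08) ⇒ 0xb3
lane 11: tail/ones ⇒ 0xffffffffffffffff
lane 12: tail/ones ⇒ 0xffffffffffffffff
lane 13: tail/ones ⇒ 0xffffffffffffffff
lane 14: tail/ones ⇒ 0xffffffffffffffff
lane 15: tail/ones ⇒ 0xffffffffffffffff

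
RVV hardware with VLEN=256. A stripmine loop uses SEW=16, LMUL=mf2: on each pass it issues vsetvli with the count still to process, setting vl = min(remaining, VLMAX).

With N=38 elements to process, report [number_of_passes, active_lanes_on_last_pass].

[iterations, last_vl] = [5, 6]

VLMAX = VLEN×LMUL/SEW = 256×1/2/16 = 8
38 elements at 8/iter → 5 passes, remainder 6 on the last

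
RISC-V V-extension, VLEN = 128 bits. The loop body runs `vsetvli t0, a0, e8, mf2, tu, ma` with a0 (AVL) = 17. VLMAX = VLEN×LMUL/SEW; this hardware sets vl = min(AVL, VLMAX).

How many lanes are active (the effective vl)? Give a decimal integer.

VLMAX = (128 × 1/2) / 8 = 8 lanes
vl = min(AVL, VLMAX) = min(17, 8) = 8

vl = 8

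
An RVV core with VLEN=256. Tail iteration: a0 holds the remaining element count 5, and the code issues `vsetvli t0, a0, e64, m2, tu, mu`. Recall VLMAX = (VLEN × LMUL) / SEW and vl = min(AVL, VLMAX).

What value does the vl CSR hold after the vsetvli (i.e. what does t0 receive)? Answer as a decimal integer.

VLMAX = (256 × 2) / 64 = 8 lanes
vl = min(AVL, VLMAX) = min(5, 8) = 5

vl = 5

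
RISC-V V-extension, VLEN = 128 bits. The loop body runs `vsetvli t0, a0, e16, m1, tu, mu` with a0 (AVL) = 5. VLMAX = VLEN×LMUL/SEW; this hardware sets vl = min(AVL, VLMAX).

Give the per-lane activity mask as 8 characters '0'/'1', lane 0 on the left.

predicate = 11111000

lanes per group: 128·1/16 = 8
vl = min(AVL, VLMAX) = min(5, 8) = 5
bits (lane 0 leftmost): 11111000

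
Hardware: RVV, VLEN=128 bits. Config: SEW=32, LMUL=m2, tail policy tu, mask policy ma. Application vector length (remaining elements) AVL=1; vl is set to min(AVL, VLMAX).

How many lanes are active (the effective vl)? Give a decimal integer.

vl = 1

lanes per group: 128·2/32 = 8
vl ← min(1, 8) = 1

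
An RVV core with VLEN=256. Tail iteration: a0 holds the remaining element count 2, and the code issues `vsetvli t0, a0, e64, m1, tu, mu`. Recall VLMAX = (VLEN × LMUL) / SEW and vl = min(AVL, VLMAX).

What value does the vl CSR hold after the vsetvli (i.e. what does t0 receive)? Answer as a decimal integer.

vl = 2

lanes per group: 256·1/64 = 4
AVL=2 ≤ VLMAX=4, so vl = 2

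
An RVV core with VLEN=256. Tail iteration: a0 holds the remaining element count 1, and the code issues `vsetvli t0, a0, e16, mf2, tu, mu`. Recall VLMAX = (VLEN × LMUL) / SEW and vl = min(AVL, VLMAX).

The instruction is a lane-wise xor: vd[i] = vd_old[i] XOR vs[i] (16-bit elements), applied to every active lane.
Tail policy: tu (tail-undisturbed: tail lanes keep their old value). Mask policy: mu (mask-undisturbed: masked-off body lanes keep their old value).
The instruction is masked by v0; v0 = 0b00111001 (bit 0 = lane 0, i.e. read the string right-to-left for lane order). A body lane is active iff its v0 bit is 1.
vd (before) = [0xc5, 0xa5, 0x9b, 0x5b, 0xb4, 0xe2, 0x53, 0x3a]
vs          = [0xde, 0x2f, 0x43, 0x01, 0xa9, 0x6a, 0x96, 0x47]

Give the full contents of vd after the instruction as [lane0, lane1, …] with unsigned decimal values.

vd = [27, 165, 155, 91, 180, 226, 83, 58]

VLMAX = VLEN×LMUL/SEW = 256×1/2/16 = 8
vl ← min(1, 8) = 1
lane  0: xor(0xc5,0xde) ⇒ 0x1b
lane  1: tail/keep ⇒ 0xa5
lane  2: tail/keep ⇒ 0x9b
lane  3: tail/keep ⇒ 0x5b
lane  4: tail/keep ⇒ 0xb4
lane  5: tail/keep ⇒ 0xe2
lane  6: tail/keep ⇒ 0x53
lane  7: tail/keep ⇒ 0x3a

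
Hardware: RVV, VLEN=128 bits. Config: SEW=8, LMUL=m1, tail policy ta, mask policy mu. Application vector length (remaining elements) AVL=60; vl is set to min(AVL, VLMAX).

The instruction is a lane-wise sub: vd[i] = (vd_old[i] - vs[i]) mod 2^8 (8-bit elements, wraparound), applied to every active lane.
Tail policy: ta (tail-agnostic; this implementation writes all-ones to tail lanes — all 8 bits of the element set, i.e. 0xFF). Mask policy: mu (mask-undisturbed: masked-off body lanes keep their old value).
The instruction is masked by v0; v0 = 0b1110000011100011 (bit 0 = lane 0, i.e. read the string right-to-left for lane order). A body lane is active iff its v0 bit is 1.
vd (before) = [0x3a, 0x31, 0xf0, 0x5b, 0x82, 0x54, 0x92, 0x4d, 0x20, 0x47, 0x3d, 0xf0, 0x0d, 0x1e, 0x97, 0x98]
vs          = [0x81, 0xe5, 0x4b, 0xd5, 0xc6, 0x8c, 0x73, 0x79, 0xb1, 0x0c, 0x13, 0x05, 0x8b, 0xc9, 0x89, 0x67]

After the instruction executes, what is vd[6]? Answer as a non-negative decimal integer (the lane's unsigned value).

vd[6] = 31

lanes per group: 128·1/8 = 16
vl = min(AVL, VLMAX) = min(60, 16) = 16
  i=0: sub(0x3a,0x81) → 185
  i=1: sub(0x31,0xe5) → 76
  i=2: mask-off/keep → 240
  i=3: mask-off/keep → 91
  i=4: mask-off/keep → 130
  i=5: sub(0x54,0x8c) → 200
  i=6: sub(0x92,0x73) → 31
  i=7: sub(0x4d,0x79) → 212
  i=8: mask-off/keep → 32
  i=9: mask-off/keep → 71
  i=10: mask-off/keep → 61
  i=11: mask-off/keep → 240
  i=12: mask-off/keep → 13
  i=13: sub(0x1e,0xc9) → 85
  i=14: sub(0x97,0x89) → 14
  i=15: sub(0x98,0x67) → 49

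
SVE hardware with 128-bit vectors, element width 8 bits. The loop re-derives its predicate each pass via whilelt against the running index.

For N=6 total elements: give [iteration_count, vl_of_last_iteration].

[iterations, last_vl] = [1, 6]

register lanes = 128/8 = 16
iterations = ceil(6/16) = 1; final-pass vl = 6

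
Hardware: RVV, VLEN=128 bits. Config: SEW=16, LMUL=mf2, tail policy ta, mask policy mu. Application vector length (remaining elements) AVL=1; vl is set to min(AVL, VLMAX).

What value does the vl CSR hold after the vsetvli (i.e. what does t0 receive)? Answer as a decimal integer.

VLMAX = (128 × 1/2) / 16 = 4 lanes
AVL=1 ≤ VLMAX=4, so vl = 1

vl = 1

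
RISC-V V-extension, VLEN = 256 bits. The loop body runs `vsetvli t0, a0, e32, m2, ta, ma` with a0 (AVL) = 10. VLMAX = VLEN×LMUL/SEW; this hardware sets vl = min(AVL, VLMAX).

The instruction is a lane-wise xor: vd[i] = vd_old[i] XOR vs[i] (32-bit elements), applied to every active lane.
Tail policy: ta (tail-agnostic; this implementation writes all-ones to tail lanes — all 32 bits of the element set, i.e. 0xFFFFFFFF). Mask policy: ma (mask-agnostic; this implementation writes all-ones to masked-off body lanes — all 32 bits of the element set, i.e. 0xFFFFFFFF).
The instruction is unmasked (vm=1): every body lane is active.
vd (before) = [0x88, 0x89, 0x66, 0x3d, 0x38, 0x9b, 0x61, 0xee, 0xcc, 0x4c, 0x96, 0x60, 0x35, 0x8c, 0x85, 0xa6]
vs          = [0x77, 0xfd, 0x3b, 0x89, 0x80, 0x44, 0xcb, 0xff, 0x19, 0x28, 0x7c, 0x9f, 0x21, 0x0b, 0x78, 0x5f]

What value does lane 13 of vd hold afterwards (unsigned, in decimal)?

VLMAX = (256 × 2) / 32 = 16 lanes
AVL=10 ≤ VLMAX=16, so vl = 10
  i=0: xor(0x88,0x77) → 255
  i=1: xor(0x89,0xfd) → 116
  i=2: xor(0x66,0x3b) → 93
  i=3: xor(0x3d,0x89) → 180
  i=4: xor(0x38,0x80) → 184
  i=5: xor(0x9b,0x44) → 223
  i=6: xor(0x61,0xcb) → 170
  i=7: xor(0xee,0xff) → 17
  i=8: xor(0xcc,0x19) → 213
  i=9: xor(0x4c,0x28) → 100
  i=10: tail/ones → 4294967295
  i=11: tail/ones → 4294967295
  i=12: tail/ones → 4294967295
  i=13: tail/ones → 4294967295
  i=14: tail/ones → 4294967295
  i=15: tail/ones → 4294967295

vd[13] = 4294967295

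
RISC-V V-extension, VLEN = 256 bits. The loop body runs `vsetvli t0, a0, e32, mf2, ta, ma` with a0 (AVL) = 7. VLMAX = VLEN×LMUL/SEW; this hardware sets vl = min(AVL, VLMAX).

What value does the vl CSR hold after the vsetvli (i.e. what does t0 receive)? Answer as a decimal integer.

VLMAX = (256 × 1/2) / 32 = 4 lanes
vl = min(AVL, VLMAX) = min(7, 4) = 4

vl = 4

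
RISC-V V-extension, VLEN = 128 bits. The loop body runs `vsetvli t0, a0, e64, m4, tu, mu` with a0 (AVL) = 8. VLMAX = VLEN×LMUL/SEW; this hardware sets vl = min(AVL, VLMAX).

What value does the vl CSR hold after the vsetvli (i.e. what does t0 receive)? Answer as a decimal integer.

vl = 8

VLMAX = VLEN×LMUL/SEW = 128×4/64 = 8
vl = min(AVL, VLMAX) = min(8, 8) = 8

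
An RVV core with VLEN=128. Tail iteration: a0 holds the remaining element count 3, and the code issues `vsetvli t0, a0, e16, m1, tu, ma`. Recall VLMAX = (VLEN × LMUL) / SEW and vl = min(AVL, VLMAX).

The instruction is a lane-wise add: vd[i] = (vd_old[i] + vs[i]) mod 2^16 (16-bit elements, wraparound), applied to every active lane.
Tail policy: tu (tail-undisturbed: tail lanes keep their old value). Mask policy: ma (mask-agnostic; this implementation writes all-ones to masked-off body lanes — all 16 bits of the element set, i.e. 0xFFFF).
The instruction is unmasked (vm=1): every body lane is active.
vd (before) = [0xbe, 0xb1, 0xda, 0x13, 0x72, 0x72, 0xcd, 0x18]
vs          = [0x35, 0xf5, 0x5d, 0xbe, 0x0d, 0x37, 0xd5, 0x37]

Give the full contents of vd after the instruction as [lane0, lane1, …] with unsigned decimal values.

VLMAX = VLEN×LMUL/SEW = 128×1/16 = 8
vl = min(AVL, VLMAX) = min(3, 8) = 3
lane  0: add(0xbe,0x35) ⇒ 0xf3
lane  1: add(0xb1,0xf5) ⇒ 0x1a6
lane  2: add(0xda,0x5d) ⇒ 0x137
lane  3: tail/keep ⇒ 0x13
lane  4: tail/keep ⇒ 0x72
lane  5: tail/keep ⇒ 0x72
lane  6: tail/keep ⇒ 0xcd
lane  7: tail/keep ⇒ 0x18

vd = [243, 422, 311, 19, 114, 114, 205, 24]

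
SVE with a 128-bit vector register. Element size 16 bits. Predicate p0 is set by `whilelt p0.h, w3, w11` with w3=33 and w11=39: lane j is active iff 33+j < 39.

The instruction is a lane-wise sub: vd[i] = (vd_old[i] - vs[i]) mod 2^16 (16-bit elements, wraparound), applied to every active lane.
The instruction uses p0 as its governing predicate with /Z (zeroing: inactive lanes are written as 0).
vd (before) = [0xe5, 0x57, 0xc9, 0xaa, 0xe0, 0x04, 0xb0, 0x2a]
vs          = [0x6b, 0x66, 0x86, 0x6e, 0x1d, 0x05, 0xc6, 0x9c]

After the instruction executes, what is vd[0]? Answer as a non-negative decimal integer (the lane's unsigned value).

lane count: 128 div 16 = 8
active while 33+j < 39, i.e. j ∈ [0,6) capped at 8 ⇒ 6
  i=0: sub(0xe5,0x6b) → 122
  i=1: sub(0x57,0x66) → 65521
  i=2: sub(0xc9,0x86) → 67
  i=3: sub(0xaa,0x6e) → 60
  i=4: sub(0xe0,0x1d) → 195
  i=5: sub(0x04,0x05) → 65535
  i=6: tail/zero → 0
  i=7: tail/zero → 0

vd[0] = 122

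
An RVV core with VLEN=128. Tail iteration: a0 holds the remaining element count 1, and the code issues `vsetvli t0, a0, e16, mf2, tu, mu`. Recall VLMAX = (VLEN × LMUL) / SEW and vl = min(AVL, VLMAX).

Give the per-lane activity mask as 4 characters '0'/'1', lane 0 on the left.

VLMAX = VLEN×LMUL/SEW = 128×1/2/16 = 4
AVL=1 ≤ VLMAX=4, so vl = 1
bits (lane 0 leftmost): 1000

predicate = 1000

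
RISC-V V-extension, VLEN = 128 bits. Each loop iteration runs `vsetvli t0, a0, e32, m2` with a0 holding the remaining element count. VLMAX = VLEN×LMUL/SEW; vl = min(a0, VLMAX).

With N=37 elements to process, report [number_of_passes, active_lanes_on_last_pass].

[iterations, last_vl] = [5, 5]

lanes per group: 128·2/32 = 8
iterations = ceil(37/8) = 5; final-pass vl = 5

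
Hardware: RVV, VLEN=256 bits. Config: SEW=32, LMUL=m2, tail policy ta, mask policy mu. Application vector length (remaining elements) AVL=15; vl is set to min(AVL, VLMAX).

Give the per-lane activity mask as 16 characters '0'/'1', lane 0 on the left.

predicate = 1111111111111110

lanes per group: 256·2/32 = 16
vl = min(AVL, VLMAX) = min(15, 16) = 15
bits (lane 0 leftmost): 1111111111111110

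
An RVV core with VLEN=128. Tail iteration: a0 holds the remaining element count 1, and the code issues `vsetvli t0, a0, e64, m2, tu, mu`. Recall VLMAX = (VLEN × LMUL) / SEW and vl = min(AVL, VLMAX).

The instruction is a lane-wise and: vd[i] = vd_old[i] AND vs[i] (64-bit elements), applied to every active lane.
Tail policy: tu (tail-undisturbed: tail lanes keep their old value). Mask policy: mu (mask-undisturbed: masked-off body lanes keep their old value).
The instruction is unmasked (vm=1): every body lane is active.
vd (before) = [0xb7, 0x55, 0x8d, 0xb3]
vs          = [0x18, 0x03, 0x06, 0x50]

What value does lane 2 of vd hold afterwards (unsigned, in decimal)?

VLMAX = VLEN×LMUL/SEW = 128×2/64 = 4
AVL=1 ≤ VLMAX=4, so vl = 1
  i=0: and(0xb7,0x18) → 16
  i=1: tail/keep → 85
  i=2: tail/keep → 141
  i=3: tail/keep → 179

vd[2] = 141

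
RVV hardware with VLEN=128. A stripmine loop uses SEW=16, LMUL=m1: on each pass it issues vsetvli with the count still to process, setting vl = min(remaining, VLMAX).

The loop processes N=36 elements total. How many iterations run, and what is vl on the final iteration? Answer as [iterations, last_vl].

[iterations, last_vl] = [5, 4]

VLMAX = (128 × 1) / 16 = 8 lanes
N=36: ⌈36/8⌉ = 5 iters; last vl = 36 − 4×8 = 4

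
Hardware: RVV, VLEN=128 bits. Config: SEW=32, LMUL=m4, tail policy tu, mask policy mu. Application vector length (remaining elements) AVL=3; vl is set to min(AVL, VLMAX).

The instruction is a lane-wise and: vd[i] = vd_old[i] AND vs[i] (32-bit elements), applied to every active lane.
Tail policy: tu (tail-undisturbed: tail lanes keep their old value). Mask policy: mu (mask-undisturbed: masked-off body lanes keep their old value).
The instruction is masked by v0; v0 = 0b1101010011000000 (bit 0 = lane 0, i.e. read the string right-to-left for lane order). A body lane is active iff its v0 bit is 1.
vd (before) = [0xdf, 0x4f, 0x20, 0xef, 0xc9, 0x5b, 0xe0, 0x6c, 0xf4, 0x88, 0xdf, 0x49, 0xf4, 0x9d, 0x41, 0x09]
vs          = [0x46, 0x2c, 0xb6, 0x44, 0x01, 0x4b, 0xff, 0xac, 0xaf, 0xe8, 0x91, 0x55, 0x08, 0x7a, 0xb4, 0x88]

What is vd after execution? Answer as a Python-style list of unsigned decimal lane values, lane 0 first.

vd = [223, 79, 32, 239, 201, 91, 224, 108, 244, 136, 223, 73, 244, 157, 65, 9]

lanes per group: 128·4/32 = 16
vl = min(AVL, VLMAX) = min(3, 16) = 3
vd[0] mask-off/keep -> 0xdf
vd[1] mask-off/keep -> 0x4f
vd[2] mask-off/keep -> 0x20
vd[3] tail/keep -> 0xef
vd[4] tail/keep -> 0xc9
vd[5] tail/keep -> 0x5b
vd[6] tail/keep -> 0xe0
vd[7] tail/keep -> 0x6c
vd[8] tail/keep -> 0xf4
vd[9] tail/keep -> 0x88
vd[10] tail/keep -> 0xdf
vd[11] tail/keep -> 0x49
vd[12] tail/keep -> 0xf4
vd[13] tail/keep -> 0x9d
vd[14] tail/keep -> 0x41
vd[15] tail/keep -> 0x09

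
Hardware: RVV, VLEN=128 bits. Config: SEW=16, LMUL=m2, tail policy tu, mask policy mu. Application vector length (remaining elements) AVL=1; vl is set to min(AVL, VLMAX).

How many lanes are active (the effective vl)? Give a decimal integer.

vl = 1

VLMAX = VLEN×LMUL/SEW = 128×2/16 = 16
vl ← min(1, 16) = 1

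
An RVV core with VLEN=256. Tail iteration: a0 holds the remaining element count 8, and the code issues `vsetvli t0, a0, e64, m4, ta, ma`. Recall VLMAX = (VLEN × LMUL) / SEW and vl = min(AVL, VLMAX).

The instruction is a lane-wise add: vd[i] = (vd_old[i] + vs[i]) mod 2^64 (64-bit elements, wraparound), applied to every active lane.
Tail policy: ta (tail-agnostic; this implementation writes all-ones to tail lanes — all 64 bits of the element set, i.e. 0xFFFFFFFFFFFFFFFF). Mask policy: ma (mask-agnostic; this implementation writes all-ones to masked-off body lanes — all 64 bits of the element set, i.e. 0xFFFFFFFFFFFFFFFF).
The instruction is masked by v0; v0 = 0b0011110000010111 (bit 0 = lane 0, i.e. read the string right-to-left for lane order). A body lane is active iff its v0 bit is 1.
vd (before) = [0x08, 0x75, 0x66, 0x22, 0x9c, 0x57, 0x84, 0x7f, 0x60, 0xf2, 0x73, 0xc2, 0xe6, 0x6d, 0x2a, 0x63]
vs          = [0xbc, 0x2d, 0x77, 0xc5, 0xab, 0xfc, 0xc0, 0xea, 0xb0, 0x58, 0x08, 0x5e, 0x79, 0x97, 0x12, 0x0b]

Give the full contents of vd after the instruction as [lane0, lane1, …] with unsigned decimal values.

vd = [196, 162, 221, 18446744073709551615, 327, 18446744073709551615, 18446744073709551615, 18446744073709551615, 18446744073709551615, 18446744073709551615, 18446744073709551615, 18446744073709551615, 18446744073709551615, 18446744073709551615, 18446744073709551615, 18446744073709551615]

VLMAX = (256 × 4) / 64 = 16 lanes
vl ← min(8, 16) = 8
  i=0: add(0x08,0xbc) → 196
  i=1: add(0x75,0x2d) → 162
  i=2: add(0x66,0x77) → 221
  i=3: mask-off/ones → 18446744073709551615
  i=4: add(0x9c,0xab) → 327
  i=5: mask-off/ones → 18446744073709551615
  i=6: mask-off/ones → 18446744073709551615
  i=7: mask-off/ones → 18446744073709551615
  i=8: tail/ones → 18446744073709551615
  i=9: tail/ones → 18446744073709551615
  i=10: tail/ones → 18446744073709551615
  i=11: tail/ones → 18446744073709551615
  i=12: tail/ones → 18446744073709551615
  i=13: tail/ones → 18446744073709551615
  i=14: tail/ones → 18446744073709551615
  i=15: tail/ones → 18446744073709551615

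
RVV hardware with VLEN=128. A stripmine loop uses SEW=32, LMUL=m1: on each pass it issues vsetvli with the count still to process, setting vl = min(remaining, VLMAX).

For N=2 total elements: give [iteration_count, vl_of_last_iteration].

[iterations, last_vl] = [1, 2]

VLMAX = VLEN×LMUL/SEW = 128×1/32 = 4
2 elements at 4/iter → 1 passes, remainder 2 on the last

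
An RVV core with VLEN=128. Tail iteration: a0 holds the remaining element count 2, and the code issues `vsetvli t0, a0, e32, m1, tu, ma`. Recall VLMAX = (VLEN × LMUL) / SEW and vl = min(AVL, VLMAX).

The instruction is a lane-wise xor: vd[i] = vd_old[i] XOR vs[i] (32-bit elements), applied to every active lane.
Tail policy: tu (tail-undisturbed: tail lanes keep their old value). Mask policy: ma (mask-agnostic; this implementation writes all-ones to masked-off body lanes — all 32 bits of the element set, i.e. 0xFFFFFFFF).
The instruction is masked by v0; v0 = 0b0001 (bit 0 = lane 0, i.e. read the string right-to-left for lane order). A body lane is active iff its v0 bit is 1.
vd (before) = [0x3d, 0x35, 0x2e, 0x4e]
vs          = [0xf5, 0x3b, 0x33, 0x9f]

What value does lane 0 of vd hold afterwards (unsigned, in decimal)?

vd[0] = 200

lanes per group: 128·1/32 = 4
vl ← min(2, 4) = 2
  i=0: xor(0x3d,0xf5) → 200
  i=1: mask-off/ones → 4294967295
  i=2: tail/keep → 46
  i=3: tail/keep → 78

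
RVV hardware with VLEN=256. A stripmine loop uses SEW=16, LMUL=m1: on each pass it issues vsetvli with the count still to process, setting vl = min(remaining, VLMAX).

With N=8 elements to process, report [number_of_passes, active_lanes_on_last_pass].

[iterations, last_vl] = [1, 8]

VLMAX = VLEN×LMUL/SEW = 256×1/16 = 16
N=8: ⌈8/16⌉ = 1 iters; last vl = 8 − 0×16 = 8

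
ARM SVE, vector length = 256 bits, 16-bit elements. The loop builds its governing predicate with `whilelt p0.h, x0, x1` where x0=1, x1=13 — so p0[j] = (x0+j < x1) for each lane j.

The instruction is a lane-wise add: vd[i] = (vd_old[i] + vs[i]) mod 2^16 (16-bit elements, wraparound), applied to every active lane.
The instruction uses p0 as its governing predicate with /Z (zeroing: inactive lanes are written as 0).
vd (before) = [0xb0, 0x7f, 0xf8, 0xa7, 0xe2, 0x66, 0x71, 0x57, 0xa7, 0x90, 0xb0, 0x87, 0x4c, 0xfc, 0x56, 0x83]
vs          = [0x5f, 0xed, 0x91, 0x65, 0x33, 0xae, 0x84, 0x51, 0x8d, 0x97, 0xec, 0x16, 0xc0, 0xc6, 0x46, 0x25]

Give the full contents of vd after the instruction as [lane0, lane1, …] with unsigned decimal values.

vd = [271, 364, 393, 268, 277, 276, 245, 168, 308, 295, 412, 157, 0, 0, 0, 0]

register lanes = 256/16 = 16
active while 1+j < 13, i.e. j ∈ [0,12) capped at 16 ⇒ 12
lane  0: add(0xb0,0x5f) ⇒ 0x10f
lane  1: add(0x7f,0xed) ⇒ 0x16c
lane  2: add(0xf8,0x91) ⇒ 0x189
lane  3: add(0xa7,0x65) ⇒ 0x10c
lane  4: add(0xe2,0x33) ⇒ 0x115
lane  5: add(0x66,0xae) ⇒ 0x114
lane  6: add(0x71,0x84) ⇒ 0xf5
lane  7: add(0x57,0x51) ⇒ 0xa8
lane  8: add(0xa7,0x8d) ⇒ 0x134
lane  9: add(0x90,0x97) ⇒ 0x127
lane 10: add(0xb0,0xec) ⇒ 0x19c
lane 11: add(0x87,0x16) ⇒ 0x9d
lane 12: tail/zero ⇒ 0x00
lane 13: tail/zero ⇒ 0x00
lane 14: tail/zero ⇒ 0x00
lane 15: tail/zero ⇒ 0x00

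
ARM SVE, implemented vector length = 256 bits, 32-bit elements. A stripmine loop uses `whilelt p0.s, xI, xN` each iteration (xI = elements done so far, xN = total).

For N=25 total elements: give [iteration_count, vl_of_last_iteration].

256-bit reg / 32-bit elem → 8 lanes
iterations = ceil(25/8) = 4; final-pass vl = 1

[iterations, last_vl] = [4, 1]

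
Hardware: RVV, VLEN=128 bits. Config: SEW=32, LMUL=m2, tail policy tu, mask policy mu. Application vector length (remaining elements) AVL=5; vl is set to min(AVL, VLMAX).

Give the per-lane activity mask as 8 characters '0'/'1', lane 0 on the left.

lanes per group: 128·2/32 = 8
vl = min(AVL, VLMAX) = min(5, 8) = 5
bits (lane 0 leftmost): 11111000

predicate = 11111000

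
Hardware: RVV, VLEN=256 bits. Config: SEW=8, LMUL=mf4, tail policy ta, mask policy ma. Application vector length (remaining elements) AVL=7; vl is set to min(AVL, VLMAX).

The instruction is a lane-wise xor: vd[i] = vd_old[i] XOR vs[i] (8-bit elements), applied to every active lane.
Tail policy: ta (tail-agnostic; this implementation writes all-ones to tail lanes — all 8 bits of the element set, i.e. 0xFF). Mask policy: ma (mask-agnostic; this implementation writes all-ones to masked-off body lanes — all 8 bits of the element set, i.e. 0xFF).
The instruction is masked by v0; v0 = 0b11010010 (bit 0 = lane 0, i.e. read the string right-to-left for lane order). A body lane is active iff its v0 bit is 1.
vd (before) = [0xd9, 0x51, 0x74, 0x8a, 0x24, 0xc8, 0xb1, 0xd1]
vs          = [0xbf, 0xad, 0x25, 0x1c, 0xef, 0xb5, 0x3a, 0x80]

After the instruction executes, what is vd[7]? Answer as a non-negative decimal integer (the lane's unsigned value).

VLMAX = VLEN×LMUL/SEW = 256×1/4/8 = 8
AVL=7 ≤ VLMAX=8, so vl = 7
[0] mask-off/ones = 0xff
[1] xor(0x51,0xad) = 0xfc
[2] mask-off/ones = 0xff
[3] mask-off/ones = 0xff
[4] xor(0x24,0xef) = 0xcb
[5] mask-off/ones = 0xff
[6] xor(0xb1,0x3a) = 0x8b
[7] tail/ones = 0xff

vd[7] = 255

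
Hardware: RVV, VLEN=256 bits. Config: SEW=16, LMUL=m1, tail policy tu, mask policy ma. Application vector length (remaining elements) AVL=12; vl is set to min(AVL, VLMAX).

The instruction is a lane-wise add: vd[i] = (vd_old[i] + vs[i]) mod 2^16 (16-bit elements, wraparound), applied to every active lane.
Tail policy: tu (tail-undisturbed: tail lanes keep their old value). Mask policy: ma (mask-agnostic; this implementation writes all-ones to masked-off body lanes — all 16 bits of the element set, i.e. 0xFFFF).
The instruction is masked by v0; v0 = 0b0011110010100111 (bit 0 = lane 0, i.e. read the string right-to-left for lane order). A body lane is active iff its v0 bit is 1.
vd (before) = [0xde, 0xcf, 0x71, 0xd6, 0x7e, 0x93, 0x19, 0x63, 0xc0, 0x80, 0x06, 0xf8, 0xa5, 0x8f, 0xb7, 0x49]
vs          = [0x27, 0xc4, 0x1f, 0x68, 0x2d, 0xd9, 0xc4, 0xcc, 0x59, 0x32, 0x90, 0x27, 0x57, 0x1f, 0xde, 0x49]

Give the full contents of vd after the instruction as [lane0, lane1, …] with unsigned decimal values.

lanes per group: 256·1/16 = 16
AVL=12 ≤ VLMAX=16, so vl = 12
  i=0: add(0xde,0x27) → 261
  i=1: add(0xcf,0xc4) → 403
  i=2: add(0x71,0x1f) → 144
  i=3: mask-off/ones → 65535
  i=4: mask-off/ones → 65535
  i=5: add(0x93,0xd9) → 364
  i=6: mask-off/ones → 65535
  i=7: add(0x63,0xcc) → 303
  i=8: mask-off/ones → 65535
  i=9: mask-off/ones → 65535
  i=10: add(0x06,0x90) → 150
  i=11: add(0xf8,0x27) → 287
  i=12: tail/keep → 165
  i=13: tail/keep → 143
  i=14: tail/keep → 183
  i=15: tail/keep → 73

vd = [261, 403, 144, 65535, 65535, 364, 65535, 303, 65535, 65535, 150, 287, 165, 143, 183, 73]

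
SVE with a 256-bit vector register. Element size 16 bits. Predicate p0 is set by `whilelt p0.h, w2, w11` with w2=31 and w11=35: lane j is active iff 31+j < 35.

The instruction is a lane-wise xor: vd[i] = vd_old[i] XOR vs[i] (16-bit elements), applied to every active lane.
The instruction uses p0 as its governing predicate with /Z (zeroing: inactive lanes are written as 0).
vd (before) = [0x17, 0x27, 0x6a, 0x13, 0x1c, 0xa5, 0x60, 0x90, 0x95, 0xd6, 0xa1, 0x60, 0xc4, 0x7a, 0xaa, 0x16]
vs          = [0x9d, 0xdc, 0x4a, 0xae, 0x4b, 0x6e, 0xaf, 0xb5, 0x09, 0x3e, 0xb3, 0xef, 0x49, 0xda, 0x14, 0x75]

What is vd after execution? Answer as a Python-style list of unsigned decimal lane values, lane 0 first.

register lanes = 256/16 = 16
active while 31+j < 35, i.e. j ∈ [0,4) capped at 16 ⇒ 4
vd[0] xor(0x17,0x9d) -> 0x8a
vd[1] xor(0x27,0xdc) -> 0xfb
vd[2] xor(0x6a,0x4a) -> 0x20
vd[3] xor(0x13,0xae) -> 0xbd
vd[4] tail/zero -> 0x00
vd[5] tail/zero -> 0x00
vd[6] tail/zero -> 0x00
vd[7] tail/zero -> 0x00
vd[8] tail/zero -> 0x00
vd[9] tail/zero -> 0x00
vd[10] tail/zero -> 0x00
vd[11] tail/zero -> 0x00
vd[12] tail/zero -> 0x00
vd[13] tail/zero -> 0x00
vd[14] tail/zero -> 0x00
vd[15] tail/zero -> 0x00

vd = [138, 251, 32, 189, 0, 0, 0, 0, 0, 0, 0, 0, 0, 0, 0, 0]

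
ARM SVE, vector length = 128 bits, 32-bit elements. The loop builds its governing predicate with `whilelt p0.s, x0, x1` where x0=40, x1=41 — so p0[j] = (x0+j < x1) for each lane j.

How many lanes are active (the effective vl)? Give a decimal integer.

vl = 1

lane count: 128 div 32 = 4
whilelt: lane j active iff 40+j < 41 → j < 1 → 1 active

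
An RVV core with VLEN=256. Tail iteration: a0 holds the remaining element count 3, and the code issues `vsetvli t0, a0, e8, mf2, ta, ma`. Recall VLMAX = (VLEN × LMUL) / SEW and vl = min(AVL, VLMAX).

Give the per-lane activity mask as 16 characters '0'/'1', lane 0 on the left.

predicate = 1110000000000000

lanes per group: 256·1/2/8 = 16
vl ← min(3, 16) = 3
bits (lane 0 leftmost): 1110000000000000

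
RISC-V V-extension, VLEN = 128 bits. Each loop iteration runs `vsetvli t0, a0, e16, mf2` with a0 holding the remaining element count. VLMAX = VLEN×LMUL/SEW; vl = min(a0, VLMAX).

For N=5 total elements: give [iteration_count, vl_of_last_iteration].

VLMAX = VLEN×LMUL/SEW = 128×1/2/16 = 4
5 elements at 4/iter → 2 passes, remainder 1 on the last

[iterations, last_vl] = [2, 1]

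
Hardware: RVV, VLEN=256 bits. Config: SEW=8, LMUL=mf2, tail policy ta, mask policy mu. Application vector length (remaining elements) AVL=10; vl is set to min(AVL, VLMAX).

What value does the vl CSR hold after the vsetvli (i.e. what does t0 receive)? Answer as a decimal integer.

vl = 10

VLMAX = (256 × 1/2) / 8 = 16 lanes
vl = min(AVL, VLMAX) = min(10, 16) = 10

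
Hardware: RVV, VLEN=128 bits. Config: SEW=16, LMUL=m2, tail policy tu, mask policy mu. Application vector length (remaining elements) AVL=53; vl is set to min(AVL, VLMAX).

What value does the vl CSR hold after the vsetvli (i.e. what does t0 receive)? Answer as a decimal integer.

VLMAX = VLEN×LMUL/SEW = 128×2/16 = 16
AVL=53 > VLMAX=16, so vl = 16

vl = 16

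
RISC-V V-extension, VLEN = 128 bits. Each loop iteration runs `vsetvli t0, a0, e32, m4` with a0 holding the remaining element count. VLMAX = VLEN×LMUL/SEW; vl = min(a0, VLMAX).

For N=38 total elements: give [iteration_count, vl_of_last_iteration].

VLMAX = (128 × 4) / 32 = 16 lanes
N=38: ⌈38/16⌉ = 3 iters; last vl = 38 − 2×16 = 6

[iterations, last_vl] = [3, 6]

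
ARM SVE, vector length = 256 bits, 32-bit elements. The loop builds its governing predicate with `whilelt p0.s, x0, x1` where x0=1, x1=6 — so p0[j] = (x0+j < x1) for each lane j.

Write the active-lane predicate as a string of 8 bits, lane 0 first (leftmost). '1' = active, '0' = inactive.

predicate = 11111000

register lanes = 256/32 = 8
active while 1+j < 6, i.e. j ∈ [0,5) capped at 8 ⇒ 5
bits (lane 0 leftmost): 11111000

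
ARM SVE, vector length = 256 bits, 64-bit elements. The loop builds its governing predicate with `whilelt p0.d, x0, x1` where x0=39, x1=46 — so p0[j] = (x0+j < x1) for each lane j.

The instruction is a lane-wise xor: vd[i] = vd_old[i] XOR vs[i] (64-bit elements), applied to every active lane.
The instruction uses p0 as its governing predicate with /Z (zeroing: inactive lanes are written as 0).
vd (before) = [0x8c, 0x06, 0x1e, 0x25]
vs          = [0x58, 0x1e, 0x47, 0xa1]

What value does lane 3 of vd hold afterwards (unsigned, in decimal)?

vd[3] = 132

register lanes = 256/64 = 4
p0[j] = (39+j < 46); true for j=0..3 → 4 lanes set
vd[0] xor(0x8c,0x58) -> 0xd4
vd[1] xor(0x06,0x1e) -> 0x18
vd[2] xor(0x1e,0x47) -> 0x59
vd[3] xor(0x25,0xa1) -> 0x84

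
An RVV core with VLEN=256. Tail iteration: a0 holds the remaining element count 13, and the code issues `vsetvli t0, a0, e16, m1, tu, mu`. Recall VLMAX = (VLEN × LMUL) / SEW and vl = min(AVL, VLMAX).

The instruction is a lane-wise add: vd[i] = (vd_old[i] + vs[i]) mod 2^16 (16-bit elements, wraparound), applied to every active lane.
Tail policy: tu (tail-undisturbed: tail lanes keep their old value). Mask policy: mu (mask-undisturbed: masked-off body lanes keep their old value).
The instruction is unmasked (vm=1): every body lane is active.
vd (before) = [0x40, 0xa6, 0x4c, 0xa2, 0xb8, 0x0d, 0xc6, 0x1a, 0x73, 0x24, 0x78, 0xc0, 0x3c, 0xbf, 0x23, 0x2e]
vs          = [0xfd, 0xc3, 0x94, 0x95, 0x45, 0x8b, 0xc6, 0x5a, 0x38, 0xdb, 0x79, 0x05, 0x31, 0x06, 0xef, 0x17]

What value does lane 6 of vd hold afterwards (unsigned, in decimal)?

VLMAX = VLEN×LMUL/SEW = 256×1/16 = 16
AVL=13 ≤ VLMAX=16, so vl = 13
vd[0] add(0x40,0xfd) -> 0x13d
vd[1] add(0xa6,0xc3) -> 0x169
vd[2] add(0x4c,0x94) -> 0xe0
vd[3] add(0xa2,0x95) -> 0x137
vd[4] add(0xb8,0x45) -> 0xfd
vd[5] add(0x0d,0x8b) -> 0x98
vd[6] add(0xc6,0xc6) -> 0x18c
vd[7] add(0x1a,0x5a) -> 0x74
vd[8] add(0x73,0x38) -> 0xab
vd[9] add(0x24,0xdb) -> 0xff
vd[10] add(0x78,0x79) -> 0xf1
vd[11] add(0xc0,0x05) -> 0xc5
vd[12] add(0x3c,0x31) -> 0x6d
vd[13] tail/keep -> 0xbf
vd[14] tail/keep -> 0x23
vd[15] tail/keep -> 0x2e

vd[6] = 396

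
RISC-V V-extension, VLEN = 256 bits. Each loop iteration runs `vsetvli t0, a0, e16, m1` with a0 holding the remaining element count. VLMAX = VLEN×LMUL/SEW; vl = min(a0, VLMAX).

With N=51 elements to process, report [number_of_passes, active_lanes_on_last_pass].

[iterations, last_vl] = [4, 3]

VLMAX = (256 × 1) / 16 = 16 lanes
51 elements at 16/iter → 4 passes, remainder 3 on the last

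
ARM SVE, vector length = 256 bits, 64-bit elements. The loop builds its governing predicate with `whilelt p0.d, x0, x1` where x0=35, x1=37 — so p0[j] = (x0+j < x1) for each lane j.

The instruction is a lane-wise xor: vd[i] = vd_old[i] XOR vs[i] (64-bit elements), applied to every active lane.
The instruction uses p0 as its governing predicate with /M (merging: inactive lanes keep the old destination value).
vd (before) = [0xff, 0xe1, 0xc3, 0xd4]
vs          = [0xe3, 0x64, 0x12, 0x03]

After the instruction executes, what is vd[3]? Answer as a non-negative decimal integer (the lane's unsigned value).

vd[3] = 212

register lanes = 256/64 = 4
active while 35+j < 37, i.e. j ∈ [0,2) capped at 4 ⇒ 2
lane  0: xor(0xff,0xe3) ⇒ 0x1c
lane  1: xor(0xe1,0x64) ⇒ 0x85
lane  2: tail/keep ⇒ 0xc3
lane  3: tail/keep ⇒ 0xd4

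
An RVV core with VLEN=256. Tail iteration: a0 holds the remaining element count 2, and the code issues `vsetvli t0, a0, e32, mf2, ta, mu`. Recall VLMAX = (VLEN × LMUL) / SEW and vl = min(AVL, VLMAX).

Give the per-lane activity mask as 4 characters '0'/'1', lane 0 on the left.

VLMAX = VLEN×LMUL/SEW = 256×1/2/32 = 4
vl ← min(2, 4) = 2
bits (lane 0 leftmost): 1100

predicate = 1100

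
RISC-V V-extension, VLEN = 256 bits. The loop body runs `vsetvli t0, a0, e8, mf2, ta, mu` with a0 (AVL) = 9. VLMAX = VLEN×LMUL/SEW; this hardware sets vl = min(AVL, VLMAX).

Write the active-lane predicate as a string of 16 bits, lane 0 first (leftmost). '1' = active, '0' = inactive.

predicate = 1111111110000000

lanes per group: 256·1/2/8 = 16
vl = min(AVL, VLMAX) = min(9, 16) = 9
bits (lane 0 leftmost): 1111111110000000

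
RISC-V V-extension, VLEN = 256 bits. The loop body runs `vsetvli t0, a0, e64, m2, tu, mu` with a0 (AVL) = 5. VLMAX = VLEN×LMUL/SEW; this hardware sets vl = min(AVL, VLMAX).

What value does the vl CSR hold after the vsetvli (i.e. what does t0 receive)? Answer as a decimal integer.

vl = 5

VLMAX = VLEN×LMUL/SEW = 256×2/64 = 8
AVL=5 ≤ VLMAX=8, so vl = 5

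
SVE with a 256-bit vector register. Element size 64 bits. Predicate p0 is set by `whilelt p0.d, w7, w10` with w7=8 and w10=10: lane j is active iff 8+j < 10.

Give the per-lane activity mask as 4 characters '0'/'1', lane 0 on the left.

register lanes = 256/64 = 4
p0[j] = (8+j < 10); true for j=0..1 → 2 lanes set
bits (lane 0 leftmost): 1100

predicate = 1100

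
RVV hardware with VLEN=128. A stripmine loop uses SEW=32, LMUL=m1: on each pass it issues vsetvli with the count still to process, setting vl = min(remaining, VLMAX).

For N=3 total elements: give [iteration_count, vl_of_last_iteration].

VLMAX = VLEN×LMUL/SEW = 128×1/32 = 4
3 elements at 4/iter → 1 passes, remainder 3 on the last

[iterations, last_vl] = [1, 3]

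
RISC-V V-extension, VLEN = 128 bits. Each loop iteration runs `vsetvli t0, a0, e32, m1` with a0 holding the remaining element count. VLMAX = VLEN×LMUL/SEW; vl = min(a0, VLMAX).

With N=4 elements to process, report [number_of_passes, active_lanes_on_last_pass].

VLMAX = (128 × 1) / 32 = 4 lanes
iterations = ceil(4/4) = 1; final-pass vl = 4

[iterations, last_vl] = [1, 4]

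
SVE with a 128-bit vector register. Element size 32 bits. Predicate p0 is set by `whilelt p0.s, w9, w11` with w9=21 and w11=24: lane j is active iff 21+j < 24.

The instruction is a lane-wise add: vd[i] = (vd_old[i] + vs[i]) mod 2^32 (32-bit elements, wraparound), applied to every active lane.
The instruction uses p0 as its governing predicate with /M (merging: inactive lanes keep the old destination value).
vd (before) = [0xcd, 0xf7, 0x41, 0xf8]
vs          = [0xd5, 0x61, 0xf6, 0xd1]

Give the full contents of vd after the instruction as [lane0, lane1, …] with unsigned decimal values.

128-bit reg / 32-bit elem → 4 lanes
p0[j] = (21+j < 24); true for j=0..2 → 3 lanes set
vd[0] add(0xcd,0xd5) -> 0x1a2
vd[1] add(0xf7,0x61) -> 0x158
vd[2] add(0x41,0xf6) -> 0x137
vd[3] tail/keep -> 0xf8

vd = [418, 344, 311, 248]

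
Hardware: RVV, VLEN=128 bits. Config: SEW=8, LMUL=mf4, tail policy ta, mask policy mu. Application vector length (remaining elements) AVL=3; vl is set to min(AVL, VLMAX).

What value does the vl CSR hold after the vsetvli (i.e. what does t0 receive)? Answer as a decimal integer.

lanes per group: 128·1/4/8 = 4
vl = min(AVL, VLMAX) = min(3, 4) = 3

vl = 3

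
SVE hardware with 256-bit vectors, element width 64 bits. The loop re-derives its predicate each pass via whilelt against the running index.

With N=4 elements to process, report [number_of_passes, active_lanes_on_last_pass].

[iterations, last_vl] = [1, 4]

256-bit reg / 64-bit elem → 4 lanes
N=4: ⌈4/4⌉ = 1 iters; last vl = 4 − 0×4 = 4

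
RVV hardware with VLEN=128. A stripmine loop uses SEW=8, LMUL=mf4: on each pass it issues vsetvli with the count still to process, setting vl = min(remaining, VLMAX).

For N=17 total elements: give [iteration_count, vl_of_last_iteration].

[iterations, last_vl] = [5, 1]

VLMAX = VLEN×LMUL/SEW = 128×1/4/8 = 4
17 elements at 4/iter → 5 passes, remainder 1 on the last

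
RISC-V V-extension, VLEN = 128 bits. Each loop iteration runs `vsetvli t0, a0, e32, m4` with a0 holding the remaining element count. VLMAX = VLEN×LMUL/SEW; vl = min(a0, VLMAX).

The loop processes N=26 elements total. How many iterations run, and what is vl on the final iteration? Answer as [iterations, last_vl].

[iterations, last_vl] = [2, 10]

VLMAX = VLEN×LMUL/SEW = 128×4/32 = 16
iterations = ceil(26/16) = 2; final-pass vl = 10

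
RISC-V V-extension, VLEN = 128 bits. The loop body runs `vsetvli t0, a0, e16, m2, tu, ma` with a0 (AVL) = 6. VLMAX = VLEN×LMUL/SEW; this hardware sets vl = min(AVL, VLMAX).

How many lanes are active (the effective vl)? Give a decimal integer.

VLMAX = VLEN×LMUL/SEW = 128×2/16 = 16
vl ← min(6, 16) = 6

vl = 6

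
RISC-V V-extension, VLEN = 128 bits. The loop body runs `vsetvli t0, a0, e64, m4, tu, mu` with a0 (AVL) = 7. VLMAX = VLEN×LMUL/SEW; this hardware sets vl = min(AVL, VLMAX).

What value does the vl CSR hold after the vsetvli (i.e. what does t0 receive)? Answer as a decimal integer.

lanes per group: 128·4/64 = 8
vl ← min(7, 8) = 7

vl = 7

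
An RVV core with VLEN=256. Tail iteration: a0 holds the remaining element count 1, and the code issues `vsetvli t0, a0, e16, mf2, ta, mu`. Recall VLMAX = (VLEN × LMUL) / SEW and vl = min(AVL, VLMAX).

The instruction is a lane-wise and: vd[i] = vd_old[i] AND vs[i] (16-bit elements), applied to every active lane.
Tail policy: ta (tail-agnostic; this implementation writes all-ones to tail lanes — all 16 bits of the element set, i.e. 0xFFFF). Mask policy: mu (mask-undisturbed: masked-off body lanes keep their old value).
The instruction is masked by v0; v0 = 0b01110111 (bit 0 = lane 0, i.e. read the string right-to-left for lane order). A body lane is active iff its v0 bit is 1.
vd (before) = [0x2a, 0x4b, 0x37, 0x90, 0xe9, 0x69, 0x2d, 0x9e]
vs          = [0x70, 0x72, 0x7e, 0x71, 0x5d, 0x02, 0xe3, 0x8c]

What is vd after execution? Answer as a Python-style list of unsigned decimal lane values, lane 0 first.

vd = [32, 65535, 65535, 65535, 65535, 65535, 65535, 65535]

VLMAX = (256 × 1/2) / 16 = 8 lanes
vl = min(AVL, VLMAX) = min(1, 8) = 1
vd[0] and(0x2a,0x70) -> 0x20
vd[1] tail/ones -> 0xffff
vd[2] tail/ones -> 0xffff
vd[3] tail/ones -> 0xffff
vd[4] tail/ones -> 0xffff
vd[5] tail/ones -> 0xffff
vd[6] tail/ones -> 0xffff
vd[7] tail/ones -> 0xffff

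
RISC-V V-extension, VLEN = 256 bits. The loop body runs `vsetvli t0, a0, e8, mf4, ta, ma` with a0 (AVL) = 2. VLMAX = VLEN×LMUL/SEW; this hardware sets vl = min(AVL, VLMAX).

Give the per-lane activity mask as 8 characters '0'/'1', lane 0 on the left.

VLMAX = VLEN×LMUL/SEW = 256×1/4/8 = 8
vl = min(AVL, VLMAX) = min(2, 8) = 2
bits (lane 0 leftmost): 11000000

predicate = 11000000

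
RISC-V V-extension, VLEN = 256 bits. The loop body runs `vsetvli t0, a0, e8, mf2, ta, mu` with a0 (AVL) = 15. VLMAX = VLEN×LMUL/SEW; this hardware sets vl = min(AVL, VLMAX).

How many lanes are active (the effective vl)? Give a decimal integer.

vl = 15

lanes per group: 256·1/2/8 = 16
vl ← min(15, 16) = 15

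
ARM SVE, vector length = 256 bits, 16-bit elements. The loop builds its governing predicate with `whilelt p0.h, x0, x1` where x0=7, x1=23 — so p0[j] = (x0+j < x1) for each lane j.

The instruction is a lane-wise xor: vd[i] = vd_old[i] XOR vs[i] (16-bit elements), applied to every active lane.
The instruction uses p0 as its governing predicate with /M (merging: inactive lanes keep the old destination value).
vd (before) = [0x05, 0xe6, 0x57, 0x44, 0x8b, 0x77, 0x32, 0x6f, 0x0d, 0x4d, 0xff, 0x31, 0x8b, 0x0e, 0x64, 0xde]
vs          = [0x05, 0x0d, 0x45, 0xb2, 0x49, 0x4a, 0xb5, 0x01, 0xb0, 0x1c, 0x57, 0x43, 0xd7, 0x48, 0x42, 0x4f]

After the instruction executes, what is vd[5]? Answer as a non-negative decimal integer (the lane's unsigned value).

256-bit reg / 16-bit elem → 16 lanes
active while 7+j < 23, i.e. j ∈ [0,16) capped at 16 ⇒ 16
lane  0: xor(0x05,0x05) ⇒ 0x00
lane  1: xor(0xe6,0x0d) ⇒ 0xeb
lane  2: xor(0x57,0x45) ⇒ 0x12
lane  3: xor(0x44,0xb2) ⇒ 0xf6
lane  4: xor(0x8b,0x49) ⇒ 0xc2
lane  5: xor(0x77,0x4a) ⇒ 0x3d
lane  6: xor(0x32,0xb5) ⇒ 0x87
lane  7: xor(0x6f,0x01) ⇒ 0x6e
lane  8: xor(0x0d,0xb0) ⇒ 0xbd
lane  9: xor(0x4d,0x1c) ⇒ 0x51
lane 10: xor(0xff,0x57) ⇒ 0xa8
lane 11: xor(0x31,0x43) ⇒ 0x72
lane 12: xor(0x8b,0xd7) ⇒ 0x5c
lane 13: xor(0x0e,0x48) ⇒ 0x46
lane 14: xor(0x64,0x42) ⇒ 0x26
lane 15: xor(0xde,0x4f) ⇒ 0x91

vd[5] = 61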